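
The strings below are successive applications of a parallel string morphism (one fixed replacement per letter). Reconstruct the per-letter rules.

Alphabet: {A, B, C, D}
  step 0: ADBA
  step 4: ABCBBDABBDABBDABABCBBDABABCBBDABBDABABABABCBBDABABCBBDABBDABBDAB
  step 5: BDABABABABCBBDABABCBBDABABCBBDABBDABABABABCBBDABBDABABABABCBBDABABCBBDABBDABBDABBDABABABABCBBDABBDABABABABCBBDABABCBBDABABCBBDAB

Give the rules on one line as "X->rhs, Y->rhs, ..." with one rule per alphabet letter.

  step 4 ⇒ step 5: ABCBBDABBDABBDABABCBBDABABCBBDABBDABABABABCBBDABABCBBDABBDABBDAB ⇒ BD·AB·AB·AB·AB·CB·BD·AB·AB·CB·BD·AB·AB·CB·BD·AB·BD·AB·AB·AB·AB·CB·BD·AB·BD·AB·AB·AB·AB·CB·BD·AB·AB·CB·BD·AB·BD·AB·BD·AB·BD·AB·AB·AB·AB·CB·BD·AB·BD·AB·AB·AB·AB·CB·BD·AB·AB·CB·BD·AB·AB·CB·BD·AB
    A ↦ BD
    B ↦ AB
    C ↦ AB
    D ↦ CB

A->BD, B->AB, C->AB, D->CB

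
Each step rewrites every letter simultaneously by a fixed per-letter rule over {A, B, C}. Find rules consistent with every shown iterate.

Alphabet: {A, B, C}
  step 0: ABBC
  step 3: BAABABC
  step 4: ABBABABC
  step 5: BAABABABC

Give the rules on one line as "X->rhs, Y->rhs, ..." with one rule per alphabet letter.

A->B, B->A, C->BC

  step 4 ⇒ step 5: ABBABABC ⇒ B·A·A·B·A·B·A·BC
    A ↦ B
    B ↦ A
    C ↦ BC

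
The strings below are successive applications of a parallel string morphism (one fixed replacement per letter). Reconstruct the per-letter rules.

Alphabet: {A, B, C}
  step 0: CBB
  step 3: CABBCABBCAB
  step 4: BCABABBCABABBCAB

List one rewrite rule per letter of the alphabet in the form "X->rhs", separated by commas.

A->C, B->AB, C->B

  step 3 ⇒ step 4: CABBCABBCAB ⇒ B·C·AB·AB·B·C·AB·AB·B·C·AB
    A ↦ C
    B ↦ AB
    C ↦ B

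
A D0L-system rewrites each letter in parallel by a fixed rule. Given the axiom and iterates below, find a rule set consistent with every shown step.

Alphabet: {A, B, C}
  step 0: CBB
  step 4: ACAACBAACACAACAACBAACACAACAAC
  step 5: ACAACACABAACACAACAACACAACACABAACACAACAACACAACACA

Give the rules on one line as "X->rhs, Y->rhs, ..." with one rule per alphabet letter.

A->AC, B->BA, C->A

  step 4 ⇒ step 5: ACAACBAACACAACAACBAACACAACAAC ⇒ AC·A·AC·AC·A·BA·AC·AC·A·AC·A·AC·AC·A·AC·AC·A·BA·AC·AC·A·AC·A·AC·AC·A·AC·AC·A
    A ↦ AC
    B ↦ BA
    C ↦ A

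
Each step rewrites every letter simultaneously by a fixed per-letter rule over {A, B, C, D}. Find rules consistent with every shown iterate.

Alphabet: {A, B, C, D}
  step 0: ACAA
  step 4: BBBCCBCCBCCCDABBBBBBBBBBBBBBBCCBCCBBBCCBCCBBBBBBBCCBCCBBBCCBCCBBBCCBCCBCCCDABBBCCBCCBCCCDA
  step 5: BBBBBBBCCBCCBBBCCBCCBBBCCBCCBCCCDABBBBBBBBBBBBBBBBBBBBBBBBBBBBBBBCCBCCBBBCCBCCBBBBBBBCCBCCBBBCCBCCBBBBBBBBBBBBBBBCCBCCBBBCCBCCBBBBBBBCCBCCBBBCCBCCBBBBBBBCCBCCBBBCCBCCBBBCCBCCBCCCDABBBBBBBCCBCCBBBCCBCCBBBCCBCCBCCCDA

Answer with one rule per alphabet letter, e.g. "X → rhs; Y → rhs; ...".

A->DA, B->BB, C->BCC, D->C

  step 4 ⇒ step 5: BBBCCBCCBCCCDABBBBBBBBBBBBBBBCCBCCBBBCCBCCBBBBBBBCCBCCBBBCCBCCBBBCCBCCBCCCDABBBCCBCCBCCCDA ⇒ BB·BB·BB·BCC·BCC·BB·BCC·BCC·BB·BCC·BCC·BCC·C·DA·BB·BB·BB·BB·BB·BB·BB·BB·BB·BB·BB·BB·BB·BB·BB·BCC·BCC·BB·BCC·BCC·BB·BB·BB·BCC·BCC·BB·BCC·BCC·BB·BB·BB·BB·BB·BB·BB·BCC·BCC·BB·BCC·BCC·BB·BB·BB·BCC·BCC·BB·BCC·BCC·BB·BB·BB·BCC·BCC·BB·BCC·BCC·BB·BCC·BCC·BCC·C·DA·BB·BB·BB·BCC·BCC·BB·BCC·BCC·BB·BCC·BCC·BCC·C·DA
    A ↦ DA
    B ↦ BB
    C ↦ BCC
    D ↦ C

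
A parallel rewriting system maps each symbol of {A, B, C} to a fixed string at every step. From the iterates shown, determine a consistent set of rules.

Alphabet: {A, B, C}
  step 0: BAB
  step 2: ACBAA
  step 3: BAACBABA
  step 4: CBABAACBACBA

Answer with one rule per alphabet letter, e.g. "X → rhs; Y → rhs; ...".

  step 3 ⇒ step 4: BAACBABA ⇒ C·BA·BA·A·C·BA·C·BA
    A ↦ BA
    B ↦ C
    C ↦ A

A->BA, B->C, C->A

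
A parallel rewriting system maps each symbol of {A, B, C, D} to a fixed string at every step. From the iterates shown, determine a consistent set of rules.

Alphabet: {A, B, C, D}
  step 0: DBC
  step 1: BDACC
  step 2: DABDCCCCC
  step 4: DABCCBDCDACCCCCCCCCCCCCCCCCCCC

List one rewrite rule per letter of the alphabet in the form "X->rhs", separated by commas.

A->DC, B->DA, C->CC, D->B

  step 1 ⇒ step 2: BDACC ⇒ DA·B·DC·CC·CC
    A ↦ DC
    B ↦ DA
    C ↦ CC
    D ↦ B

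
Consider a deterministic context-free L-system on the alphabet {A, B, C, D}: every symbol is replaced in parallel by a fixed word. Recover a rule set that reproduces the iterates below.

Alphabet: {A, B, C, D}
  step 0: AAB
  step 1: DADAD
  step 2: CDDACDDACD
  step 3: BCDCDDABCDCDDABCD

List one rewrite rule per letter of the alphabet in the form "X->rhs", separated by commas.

A->DA, B->D, C->B, D->CD

  step 2 ⇒ step 3: CDDACDDACD ⇒ B·CD·CD·DA·B·CD·CD·DA·B·CD
    A ↦ DA
    C ↦ B
    D ↦ CD
  step 0 ⇒ step 1: AAB ⇒ DA·DA·D
    B ↦ D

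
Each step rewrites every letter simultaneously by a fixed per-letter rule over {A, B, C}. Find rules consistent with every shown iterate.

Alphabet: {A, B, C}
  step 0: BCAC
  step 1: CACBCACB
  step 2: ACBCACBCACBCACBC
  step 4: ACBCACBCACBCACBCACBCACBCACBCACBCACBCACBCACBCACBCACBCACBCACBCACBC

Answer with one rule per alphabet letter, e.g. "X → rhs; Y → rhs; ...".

A->C, B->C, C->ACB

  step 1 ⇒ step 2: CACBCACB ⇒ ACB·C·ACB·C·ACB·C·ACB·C
    A ↦ C
    B ↦ C
    C ↦ ACB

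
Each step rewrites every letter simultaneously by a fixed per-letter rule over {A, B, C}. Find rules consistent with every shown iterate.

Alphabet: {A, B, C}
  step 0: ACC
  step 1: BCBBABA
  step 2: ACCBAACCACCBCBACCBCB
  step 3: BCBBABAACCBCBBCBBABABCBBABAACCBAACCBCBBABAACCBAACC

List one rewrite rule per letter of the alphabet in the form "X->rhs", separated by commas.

A->BCB, B->ACC, C->BA

  step 2 ⇒ step 3: ACCBAACCACCBCBACCBCB ⇒ BCB·BA·BA·ACC·BCB·BCB·BA·BA·BCB·BA·BA·ACC·BA·ACC·BCB·BA·BA·ACC·BA·ACC
    A ↦ BCB
    B ↦ ACC
    C ↦ BA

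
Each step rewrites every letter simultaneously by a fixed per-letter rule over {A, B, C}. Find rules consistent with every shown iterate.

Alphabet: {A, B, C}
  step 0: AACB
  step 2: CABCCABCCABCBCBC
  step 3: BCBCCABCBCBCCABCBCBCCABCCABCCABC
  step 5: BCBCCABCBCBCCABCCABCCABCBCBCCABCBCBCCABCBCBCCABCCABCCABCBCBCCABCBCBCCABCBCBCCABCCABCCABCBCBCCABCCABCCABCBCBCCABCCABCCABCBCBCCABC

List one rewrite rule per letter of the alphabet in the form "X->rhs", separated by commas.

  step 2 ⇒ step 3: CABCCABCCABCBCBC ⇒ BC·BC·CA·BC·BC·BC·CA·BC·BC·BC·CA·BC·CA·BC·CA·BC
    A ↦ BC
    B ↦ CA
    C ↦ BC

A->BC, B->CA, C->BC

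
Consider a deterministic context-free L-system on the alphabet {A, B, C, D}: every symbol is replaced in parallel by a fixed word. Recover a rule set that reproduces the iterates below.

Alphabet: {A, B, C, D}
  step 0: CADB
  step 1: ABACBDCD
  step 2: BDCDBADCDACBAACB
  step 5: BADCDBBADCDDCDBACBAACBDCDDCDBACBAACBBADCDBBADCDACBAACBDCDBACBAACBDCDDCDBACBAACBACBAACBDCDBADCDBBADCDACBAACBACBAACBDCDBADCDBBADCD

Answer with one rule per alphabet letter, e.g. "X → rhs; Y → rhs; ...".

  step 1 ⇒ step 2: ABACBDCD ⇒ B·DCD·B·A·DCD·ACB·A·ACB
    A ↦ B
    B ↦ DCD
    C ↦ A
    D ↦ ACB

A->B, B->DCD, C->A, D->ACB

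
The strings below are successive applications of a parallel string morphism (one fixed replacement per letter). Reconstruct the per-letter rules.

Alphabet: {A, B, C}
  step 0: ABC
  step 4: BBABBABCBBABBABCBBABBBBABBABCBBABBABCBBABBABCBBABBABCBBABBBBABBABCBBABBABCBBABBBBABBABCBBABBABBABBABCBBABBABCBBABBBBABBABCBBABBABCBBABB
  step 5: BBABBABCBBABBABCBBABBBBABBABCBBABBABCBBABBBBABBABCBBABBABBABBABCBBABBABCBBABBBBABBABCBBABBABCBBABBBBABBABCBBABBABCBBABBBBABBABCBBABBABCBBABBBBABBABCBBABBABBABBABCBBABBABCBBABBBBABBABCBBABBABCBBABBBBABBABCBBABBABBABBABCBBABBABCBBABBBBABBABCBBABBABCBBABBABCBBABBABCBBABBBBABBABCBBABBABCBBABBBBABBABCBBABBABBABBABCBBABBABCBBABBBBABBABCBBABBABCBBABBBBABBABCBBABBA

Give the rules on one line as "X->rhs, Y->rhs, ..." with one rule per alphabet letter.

  step 4 ⇒ step 5: BBABBABCBBABBABCBBABBBBABBABCBBABBABCBBABBABCBBABBABCBBABBBBABBABCBBABBABCBBABBBBABBABCBBABBABBABBABCBBABBABCBBABBBBABBABCBBABBABCBBABB ⇒ BBA·BBA·BC·BBA·BBA·BC·BBA·BB·BBA·BBA·BC·BBA·BBA·BC·BBA·BB·BBA·BBA·BC·BBA·BBA·BBA·BBA·BC·BBA·BBA·BC·BBA·BB·BBA·BBA·BC·BBA·BBA·BC·BBA·BB·BBA·BBA·BC·BBA·BBA·BC·BBA·BB·BBA·BBA·BC·BBA·BBA·BC·BBA·BB·BBA·BBA·BC·BBA·BBA·BBA·BBA·BC·BBA·BBA·BC·BBA·BB·BBA·BBA·BC·BBA·BBA·BC·BBA·BB·BBA·BBA·BC·BBA·BBA·BBA·BBA·BC·BBA·BBA·BC·BBA·BB·BBA·BBA·BC·BBA·BBA·BC·BBA·BBA·BC·BBA·BBA·BC·BBA·BB·BBA·BBA·BC·BBA·BBA·BC·BBA·BB·BBA·BBA·BC·BBA·BBA·BBA·BBA·BC·BBA·BBA·BC·BBA·BB·BBA·BBA·BC·BBA·BBA·BC·BBA·BB·BBA·BBA·BC·BBA·BBA
    A ↦ BC
    B ↦ BBA
    C ↦ BB

A->BC, B->BBA, C->BB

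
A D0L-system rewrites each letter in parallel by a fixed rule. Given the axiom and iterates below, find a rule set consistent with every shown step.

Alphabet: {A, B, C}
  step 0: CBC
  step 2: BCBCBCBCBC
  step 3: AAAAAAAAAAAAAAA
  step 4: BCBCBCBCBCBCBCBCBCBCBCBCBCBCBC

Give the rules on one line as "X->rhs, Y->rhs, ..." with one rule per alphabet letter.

A->BC, B->A, C->AA

  step 3 ⇒ step 4: AAAAAAAAAAAAAAA ⇒ BC·BC·BC·BC·BC·BC·BC·BC·BC·BC·BC·BC·BC·BC·BC
    A ↦ BC
  step 2 ⇒ step 3: BCBCBCBCBC ⇒ A·AA·A·AA·A·AA·A·AA·A·AA
    B ↦ A
  step 2 ⇒ step 3: BCBCBCBCBC ⇒ A·AA·A·AA·A·AA·A·AA·A·AA
    C ↦ AA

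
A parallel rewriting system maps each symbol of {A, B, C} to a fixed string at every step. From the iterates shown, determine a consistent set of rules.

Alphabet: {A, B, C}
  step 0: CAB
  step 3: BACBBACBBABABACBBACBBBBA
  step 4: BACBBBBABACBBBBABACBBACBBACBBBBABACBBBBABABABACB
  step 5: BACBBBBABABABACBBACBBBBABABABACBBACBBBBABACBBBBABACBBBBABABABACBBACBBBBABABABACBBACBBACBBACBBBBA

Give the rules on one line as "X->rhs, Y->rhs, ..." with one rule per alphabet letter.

  step 4 ⇒ step 5: BACBBBBABACBBBBABACBBACBBACBBBBABACBBBBABABABACB ⇒ BA·CB·BB·BA·BA·BA·BA·CB·BA·CB·BB·BA·BA·BA·BA·CB·BA·CB·BB·BA·BA·CB·BB·BA·BA·CB·BB·BA·BA·BA·BA·CB·BA·CB·BB·BA·BA·BA·BA·CB·BA·CB·BA·CB·BA·CB·BB·BA
    A ↦ CB
    B ↦ BA
    C ↦ BB

A->CB, B->BA, C->BB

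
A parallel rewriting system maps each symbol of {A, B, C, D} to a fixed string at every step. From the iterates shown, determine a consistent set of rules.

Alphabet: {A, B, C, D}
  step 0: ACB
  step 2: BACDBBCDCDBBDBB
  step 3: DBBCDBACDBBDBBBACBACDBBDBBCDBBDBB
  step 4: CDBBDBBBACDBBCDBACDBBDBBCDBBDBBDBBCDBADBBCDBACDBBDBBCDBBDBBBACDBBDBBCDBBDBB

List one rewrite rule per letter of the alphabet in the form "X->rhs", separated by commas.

  step 3 ⇒ step 4: DBBCDBACDBBDBBBACBACDBBDBBCDBBDBB ⇒ C·DBB·DBB·BA·C·DBB·CD·BA·C·DBB·DBB·C·DBB·DBB·DBB·CD·BA·DBB·CD·BA·C·DBB·DBB·C·DBB·DBB·BA·C·DBB·DBB·C·DBB·DBB
    A ↦ CD
    B ↦ DBB
    C ↦ BA
    D ↦ C

A->CD, B->DBB, C->BA, D->C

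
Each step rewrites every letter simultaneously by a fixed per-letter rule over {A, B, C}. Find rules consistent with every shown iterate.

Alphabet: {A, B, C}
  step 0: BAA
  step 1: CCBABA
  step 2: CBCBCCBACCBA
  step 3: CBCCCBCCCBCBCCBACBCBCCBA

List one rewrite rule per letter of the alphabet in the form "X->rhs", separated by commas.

  step 2 ⇒ step 3: CBCBCCBACCBA ⇒ CB·CC·CB·CC·CB·CB·CC·BA·CB·CB·CC·BA
    A ↦ BA
    B ↦ CC
    C ↦ CB

A->BA, B->CC, C->CB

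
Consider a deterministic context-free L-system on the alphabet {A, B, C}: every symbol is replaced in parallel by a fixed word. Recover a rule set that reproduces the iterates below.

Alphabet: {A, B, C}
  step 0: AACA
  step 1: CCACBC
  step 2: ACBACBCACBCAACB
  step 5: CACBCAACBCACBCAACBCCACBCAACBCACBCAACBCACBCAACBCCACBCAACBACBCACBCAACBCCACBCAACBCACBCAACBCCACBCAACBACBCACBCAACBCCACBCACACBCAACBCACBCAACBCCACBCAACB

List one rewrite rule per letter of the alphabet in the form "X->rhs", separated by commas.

  step 1 ⇒ step 2: CCACBC ⇒ ACB·ACB·C·ACB·CA·ACB
    A ↦ C
    B ↦ CA
    C ↦ ACB

A->C, B->CA, C->ACB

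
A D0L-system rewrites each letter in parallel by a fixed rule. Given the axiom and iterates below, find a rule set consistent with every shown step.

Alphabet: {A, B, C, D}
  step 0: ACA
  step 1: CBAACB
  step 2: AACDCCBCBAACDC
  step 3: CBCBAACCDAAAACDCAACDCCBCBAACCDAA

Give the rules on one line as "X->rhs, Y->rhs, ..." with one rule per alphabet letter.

  step 2 ⇒ step 3: AACDCCBCBAACDC ⇒ CB·CB·AA·CCD·AA·AA·CDC·AA·CDC·CB·CB·AA·CCD·AA
    A ↦ CB
    B ↦ CDC
    C ↦ AA
    D ↦ CCD

A->CB, B->CDC, C->AA, D->CCD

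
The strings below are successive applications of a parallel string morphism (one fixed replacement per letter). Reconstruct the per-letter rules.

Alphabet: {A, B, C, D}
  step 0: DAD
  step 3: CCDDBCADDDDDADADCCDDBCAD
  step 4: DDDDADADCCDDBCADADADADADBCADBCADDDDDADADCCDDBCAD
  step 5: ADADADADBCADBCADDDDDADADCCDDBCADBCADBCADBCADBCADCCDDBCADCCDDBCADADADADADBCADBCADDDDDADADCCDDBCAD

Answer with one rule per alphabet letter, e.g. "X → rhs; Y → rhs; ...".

  step 4 ⇒ step 5: DDDDADADCCDDBCADADADADADBCADBCADDDDDADADCCDDBCAD ⇒ AD·AD·AD·AD·BC·AD·BC·AD·DD·DD·AD·AD·CC·DD·BC·AD·BC·AD·BC·AD·BC·AD·BC·AD·CC·DD·BC·AD·CC·DD·BC·AD·AD·AD·AD·AD·BC·AD·BC·AD·DD·DD·AD·AD·CC·DD·BC·AD
    A ↦ BC
    B ↦ CC
    C ↦ DD
    D ↦ AD

A->BC, B->CC, C->DD, D->AD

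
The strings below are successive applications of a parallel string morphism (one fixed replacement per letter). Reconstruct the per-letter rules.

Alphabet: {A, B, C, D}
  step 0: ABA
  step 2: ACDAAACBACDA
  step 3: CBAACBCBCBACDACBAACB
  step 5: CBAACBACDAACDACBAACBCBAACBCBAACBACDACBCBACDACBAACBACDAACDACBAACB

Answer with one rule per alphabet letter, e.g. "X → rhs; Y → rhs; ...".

  step 2 ⇒ step 3: ACDAAACBACDA ⇒ CB·A·A·CB·CB·CB·A·CDA·CB·A·A·CB
    A ↦ CB
    B ↦ CDA
    C ↦ A
    D ↦ A

A->CB, B->CDA, C->A, D->A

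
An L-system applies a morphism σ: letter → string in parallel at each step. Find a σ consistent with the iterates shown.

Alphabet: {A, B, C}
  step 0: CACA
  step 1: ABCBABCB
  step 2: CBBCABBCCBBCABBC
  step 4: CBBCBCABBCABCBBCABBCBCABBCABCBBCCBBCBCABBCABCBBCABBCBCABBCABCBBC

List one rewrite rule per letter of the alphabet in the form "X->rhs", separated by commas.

A->CB, B->BC, C->AB

  step 1 ⇒ step 2: ABCBABCB ⇒ CB·BC·AB·BC·CB·BC·AB·BC
    A ↦ CB
    B ↦ BC
    C ↦ AB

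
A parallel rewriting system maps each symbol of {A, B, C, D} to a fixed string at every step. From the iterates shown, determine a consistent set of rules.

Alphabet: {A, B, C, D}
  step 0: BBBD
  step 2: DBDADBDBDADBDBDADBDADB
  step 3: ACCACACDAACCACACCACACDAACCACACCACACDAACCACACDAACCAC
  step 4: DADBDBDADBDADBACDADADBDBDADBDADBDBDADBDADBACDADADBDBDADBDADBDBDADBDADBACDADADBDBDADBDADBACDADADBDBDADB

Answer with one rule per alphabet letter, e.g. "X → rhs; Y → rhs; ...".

  step 3 ⇒ step 4: ACCACACDAACCACACCACACDAACCACACCACACDAACCACACDAACCAC ⇒ DA·DB·DB·DA·DB·DA·DB·AC·DA·DA·DB·DB·DA·DB·DA·DB·DB·DA·DB·DA·DB·AC·DA·DA·DB·DB·DA·DB·DA·DB·DB·DA·DB·DA·DB·AC·DA·DA·DB·DB·DA·DB·DA·DB·AC·DA·DA·DB·DB·DA·DB
    A ↦ DA
    C ↦ DB
    D ↦ AC
  step 2 ⇒ step 3: DBDADBDBDADBDBDADBDADB ⇒ AC·CAC·AC·DA·AC·CAC·AC·CAC·AC·DA·AC·CAC·AC·CAC·AC·DA·AC·CAC·AC·DA·AC·CAC
    B ↦ CAC

A->DA, B->CAC, C->DB, D->AC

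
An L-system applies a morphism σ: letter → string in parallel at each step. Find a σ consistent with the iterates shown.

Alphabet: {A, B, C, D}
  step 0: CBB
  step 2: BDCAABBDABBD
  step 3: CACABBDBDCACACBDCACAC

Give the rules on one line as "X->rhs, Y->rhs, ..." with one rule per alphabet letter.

  step 2 ⇒ step 3: BDCAABBDABBD ⇒ CA·C·AB·BD·BD·CA·CA·C·BD·CA·CA·C
    A ↦ BD
    B ↦ CA
    C ↦ AB
    D ↦ C

A->BD, B->CA, C->AB, D->C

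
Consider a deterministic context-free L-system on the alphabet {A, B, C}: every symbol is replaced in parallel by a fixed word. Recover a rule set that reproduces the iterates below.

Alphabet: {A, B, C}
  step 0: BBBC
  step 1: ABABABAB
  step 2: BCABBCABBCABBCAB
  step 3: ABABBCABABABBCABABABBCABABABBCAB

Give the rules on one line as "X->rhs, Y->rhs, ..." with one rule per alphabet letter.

A->BC, B->AB, C->AB

  step 2 ⇒ step 3: BCABBCABBCABBCAB ⇒ AB·AB·BC·AB·AB·AB·BC·AB·AB·AB·BC·AB·AB·AB·BC·AB
    A ↦ BC
    B ↦ AB
    C ↦ AB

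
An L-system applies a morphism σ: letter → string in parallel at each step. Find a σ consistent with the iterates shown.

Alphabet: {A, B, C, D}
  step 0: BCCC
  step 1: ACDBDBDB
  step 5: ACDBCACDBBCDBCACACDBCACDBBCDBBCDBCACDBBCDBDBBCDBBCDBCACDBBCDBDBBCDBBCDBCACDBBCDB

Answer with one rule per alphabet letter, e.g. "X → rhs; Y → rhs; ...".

  step 0 ⇒ step 1: BCCC ⇒ AC·DB·DB·DB
    B ↦ AC
    C ↦ DB
    A ↦ BC  (constrained at step 1)
    D ↦ C  (constrained at step 1)

A->BC, B->AC, C->DB, D->C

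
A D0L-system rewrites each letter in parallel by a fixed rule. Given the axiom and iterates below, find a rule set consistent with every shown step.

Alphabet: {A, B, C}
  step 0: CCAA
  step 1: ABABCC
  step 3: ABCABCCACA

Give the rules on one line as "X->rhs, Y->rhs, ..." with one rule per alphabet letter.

  step 0 ⇒ step 1: CCAA ⇒ AB·AB·C·C
    A ↦ C
    C ↦ AB
    B ↦ A  (constrained at step 1)

A->C, B->A, C->AB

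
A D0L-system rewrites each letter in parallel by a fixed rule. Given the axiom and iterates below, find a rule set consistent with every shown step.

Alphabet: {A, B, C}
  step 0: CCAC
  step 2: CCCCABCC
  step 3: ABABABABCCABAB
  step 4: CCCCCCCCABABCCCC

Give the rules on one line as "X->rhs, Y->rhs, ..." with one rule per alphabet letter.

  step 3 ⇒ step 4: ABABABABCCABAB ⇒ C·C·C·C·C·C·C·C·AB·AB·C·C·C·C
    A ↦ C
    B ↦ C
    C ↦ AB

A->C, B->C, C->AB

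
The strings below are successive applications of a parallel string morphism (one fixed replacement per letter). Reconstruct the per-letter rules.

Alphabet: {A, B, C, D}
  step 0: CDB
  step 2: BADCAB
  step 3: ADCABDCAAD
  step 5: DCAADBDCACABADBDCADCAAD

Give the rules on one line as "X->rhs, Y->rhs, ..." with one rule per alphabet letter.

A->CA, B->AD, C->D, D->B

  step 2 ⇒ step 3: BADCAB ⇒ AD·CA·B·D·CA·AD
    A ↦ CA
    B ↦ AD
    C ↦ D
    D ↦ B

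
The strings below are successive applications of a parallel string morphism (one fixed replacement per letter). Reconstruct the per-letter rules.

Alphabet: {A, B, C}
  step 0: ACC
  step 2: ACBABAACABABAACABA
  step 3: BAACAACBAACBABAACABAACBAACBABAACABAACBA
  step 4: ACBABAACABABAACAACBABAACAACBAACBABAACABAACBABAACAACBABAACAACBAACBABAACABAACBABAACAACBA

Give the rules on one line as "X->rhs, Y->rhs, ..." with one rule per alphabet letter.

  step 3 ⇒ step 4: BAACAACBAACBABAACABAACBAACBABAACABAACBA ⇒ AC·BA·BA·ACA·BA·BA·ACA·AC·BA·BA·ACA·AC·BA·AC·BA·BA·ACA·BA·AC·BA·BA·ACA·AC·BA·BA·ACA·AC·BA·AC·BA·BA·ACA·BA·AC·BA·BA·ACA·AC·BA
    A ↦ BA
    B ↦ AC
    C ↦ ACA

A->BA, B->AC, C->ACA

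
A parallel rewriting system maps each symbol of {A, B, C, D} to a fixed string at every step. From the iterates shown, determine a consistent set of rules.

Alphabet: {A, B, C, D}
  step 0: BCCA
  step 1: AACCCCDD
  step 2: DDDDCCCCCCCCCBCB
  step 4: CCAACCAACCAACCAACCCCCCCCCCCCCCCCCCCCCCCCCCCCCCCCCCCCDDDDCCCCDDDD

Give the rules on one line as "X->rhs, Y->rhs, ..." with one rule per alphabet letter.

  step 1 ⇒ step 2: AACCCCDD ⇒ DD·DD·CC·CC·CC·CC·CB·CB
    A ↦ DD
    C ↦ CC
    D ↦ CB
  step 0 ⇒ step 1: BCCA ⇒ AA·CC·CC·DD
    B ↦ AA

A->DD, B->AA, C->CC, D->CB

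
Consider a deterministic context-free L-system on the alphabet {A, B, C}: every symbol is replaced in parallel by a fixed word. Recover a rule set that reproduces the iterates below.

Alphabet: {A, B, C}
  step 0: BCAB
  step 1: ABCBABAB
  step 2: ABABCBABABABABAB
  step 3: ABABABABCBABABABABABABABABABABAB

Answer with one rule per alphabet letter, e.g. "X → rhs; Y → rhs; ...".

A->AB, B->AB, C->CB

  step 2 ⇒ step 3: ABABCBABABABABAB ⇒ AB·AB·AB·AB·CB·AB·AB·AB·AB·AB·AB·AB·AB·AB·AB·AB
    A ↦ AB
    B ↦ AB
    C ↦ CB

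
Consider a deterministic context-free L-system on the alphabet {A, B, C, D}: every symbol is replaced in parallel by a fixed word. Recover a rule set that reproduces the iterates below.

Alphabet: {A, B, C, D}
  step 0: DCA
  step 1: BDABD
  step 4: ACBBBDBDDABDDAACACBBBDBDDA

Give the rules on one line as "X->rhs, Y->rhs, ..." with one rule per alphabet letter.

A->BD, B->AC, C->DA, D->B

  step 0 ⇒ step 1: DCA ⇒ B·DA·BD
    A ↦ BD
    C ↦ DA
    D ↦ B
    B ↦ AC  (constrained at step 1)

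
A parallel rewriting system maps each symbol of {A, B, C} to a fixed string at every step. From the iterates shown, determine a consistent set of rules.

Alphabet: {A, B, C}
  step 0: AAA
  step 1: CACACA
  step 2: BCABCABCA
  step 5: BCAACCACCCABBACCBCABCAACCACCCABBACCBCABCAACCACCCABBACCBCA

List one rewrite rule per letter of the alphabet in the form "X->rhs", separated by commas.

  step 1 ⇒ step 2: CACACA ⇒ B·CA·B·CA·B·CA
    A ↦ CA
    C ↦ B
    B ↦ ACC  (constrained at step 2)

A->CA, B->ACC, C->B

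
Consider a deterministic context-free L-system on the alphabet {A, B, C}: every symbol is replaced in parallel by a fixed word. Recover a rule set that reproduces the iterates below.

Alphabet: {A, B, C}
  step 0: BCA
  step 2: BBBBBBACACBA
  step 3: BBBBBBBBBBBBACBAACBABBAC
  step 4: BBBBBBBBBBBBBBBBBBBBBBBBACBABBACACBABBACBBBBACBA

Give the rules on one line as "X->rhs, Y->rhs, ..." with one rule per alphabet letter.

  step 3 ⇒ step 4: BBBBBBBBBBBBACBAACBABBAC ⇒ BB·BB·BB·BB·BB·BB·BB·BB·BB·BB·BB·BB·AC·BA·BB·AC·AC·BA·BB·AC·BB·BB·AC·BA
    A ↦ AC
    B ↦ BB
    C ↦ BA

A->AC, B->BB, C->BA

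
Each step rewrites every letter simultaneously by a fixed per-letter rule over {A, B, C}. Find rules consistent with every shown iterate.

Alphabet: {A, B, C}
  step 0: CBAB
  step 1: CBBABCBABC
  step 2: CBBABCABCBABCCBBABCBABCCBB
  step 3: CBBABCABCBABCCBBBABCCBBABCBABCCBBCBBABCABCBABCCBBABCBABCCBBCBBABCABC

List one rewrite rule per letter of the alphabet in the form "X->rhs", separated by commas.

  step 2 ⇒ step 3: CBBABCABCBABCCBBABCBABCCBB ⇒ CBB·ABC·ABC·B·ABC·CBB·B·ABC·CBB·ABC·B·ABC·CBB·CBB·ABC·ABC·B·ABC·CBB·ABC·B·ABC·CBB·CBB·ABC·ABC
    A ↦ B
    B ↦ ABC
    C ↦ CBB

A->B, B->ABC, C->CBB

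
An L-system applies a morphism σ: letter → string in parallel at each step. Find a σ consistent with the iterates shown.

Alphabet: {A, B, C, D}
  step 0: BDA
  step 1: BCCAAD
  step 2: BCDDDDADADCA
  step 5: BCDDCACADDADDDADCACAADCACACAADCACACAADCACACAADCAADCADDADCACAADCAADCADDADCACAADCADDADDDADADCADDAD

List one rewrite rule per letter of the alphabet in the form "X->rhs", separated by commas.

A->AD, B->BC, C->DD, D->CA

  step 1 ⇒ step 2: BCCAAD ⇒ BC·DD·DD·AD·AD·CA
    A ↦ AD
    B ↦ BC
    C ↦ DD
    D ↦ CA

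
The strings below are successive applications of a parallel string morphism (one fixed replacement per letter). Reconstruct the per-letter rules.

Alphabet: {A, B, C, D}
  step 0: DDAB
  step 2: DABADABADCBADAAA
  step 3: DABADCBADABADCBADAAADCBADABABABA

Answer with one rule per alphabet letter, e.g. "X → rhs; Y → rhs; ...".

  step 2 ⇒ step 3: DABADABADCBADAAA ⇒ DA·BA·DC·BA·DA·BA·DC·BA·DA·AA·DC·BA·DA·BA·BA·BA
    A ↦ BA
    B ↦ DC
    C ↦ AA
    D ↦ DA

A->BA, B->DC, C->AA, D->DA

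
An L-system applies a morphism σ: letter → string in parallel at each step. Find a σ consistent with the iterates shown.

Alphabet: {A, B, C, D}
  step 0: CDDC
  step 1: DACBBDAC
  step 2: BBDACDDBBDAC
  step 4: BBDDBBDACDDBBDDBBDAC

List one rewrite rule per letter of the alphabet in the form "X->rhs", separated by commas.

  step 1 ⇒ step 2: DACBBDAC ⇒ B·B·DAC·D·D·B·B·DAC
    A ↦ B
    B ↦ D
    C ↦ DAC
    D ↦ B

A->B, B->D, C->DAC, D->B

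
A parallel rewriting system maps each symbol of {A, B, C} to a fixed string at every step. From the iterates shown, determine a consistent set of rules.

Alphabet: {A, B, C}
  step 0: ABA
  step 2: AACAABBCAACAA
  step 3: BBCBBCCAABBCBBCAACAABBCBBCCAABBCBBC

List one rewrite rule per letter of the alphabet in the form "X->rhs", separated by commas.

  step 2 ⇒ step 3: AACAABBCAACAA ⇒ BBC·BBC·CAA·BBC·BBC·A·A·CAA·BBC·BBC·CAA·BBC·BBC
    A ↦ BBC
    B ↦ A
    C ↦ CAA

A->BBC, B->A, C->CAA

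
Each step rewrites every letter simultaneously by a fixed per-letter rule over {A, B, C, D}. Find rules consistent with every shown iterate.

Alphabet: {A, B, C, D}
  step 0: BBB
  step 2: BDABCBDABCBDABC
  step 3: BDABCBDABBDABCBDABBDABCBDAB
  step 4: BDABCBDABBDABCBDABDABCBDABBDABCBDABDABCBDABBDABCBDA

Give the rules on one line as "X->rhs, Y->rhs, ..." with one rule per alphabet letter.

A->C, B->BDA, C->B, D->B

  step 3 ⇒ step 4: BDABCBDABBDABCBDABBDABCBDAB ⇒ BDA·B·C·BDA·B·BDA·B·C·BDA·BDA·B·C·BDA·B·BDA·B·C·BDA·BDA·B·C·BDA·B·BDA·B·C·BDA
    A ↦ C
    B ↦ BDA
    C ↦ B
    D ↦ B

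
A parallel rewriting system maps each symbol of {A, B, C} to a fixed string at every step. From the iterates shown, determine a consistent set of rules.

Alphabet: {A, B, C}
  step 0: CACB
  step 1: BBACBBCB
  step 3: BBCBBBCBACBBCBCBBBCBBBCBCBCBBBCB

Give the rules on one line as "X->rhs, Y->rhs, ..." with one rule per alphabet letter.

  step 0 ⇒ step 1: CACB ⇒ BB·AC·BB·CB
    A ↦ AC
    B ↦ CB
    C ↦ BB

A->AC, B->CB, C->BB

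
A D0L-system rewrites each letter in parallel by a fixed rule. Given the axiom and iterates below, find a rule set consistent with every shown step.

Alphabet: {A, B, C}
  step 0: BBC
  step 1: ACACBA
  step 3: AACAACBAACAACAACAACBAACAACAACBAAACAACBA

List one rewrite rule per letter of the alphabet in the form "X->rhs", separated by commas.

  step 0 ⇒ step 1: BBC ⇒ AC·AC·BA
    B ↦ AC
    C ↦ BA
    A ↦ AAC  (constrained at step 1)

A->AAC, B->AC, C->BA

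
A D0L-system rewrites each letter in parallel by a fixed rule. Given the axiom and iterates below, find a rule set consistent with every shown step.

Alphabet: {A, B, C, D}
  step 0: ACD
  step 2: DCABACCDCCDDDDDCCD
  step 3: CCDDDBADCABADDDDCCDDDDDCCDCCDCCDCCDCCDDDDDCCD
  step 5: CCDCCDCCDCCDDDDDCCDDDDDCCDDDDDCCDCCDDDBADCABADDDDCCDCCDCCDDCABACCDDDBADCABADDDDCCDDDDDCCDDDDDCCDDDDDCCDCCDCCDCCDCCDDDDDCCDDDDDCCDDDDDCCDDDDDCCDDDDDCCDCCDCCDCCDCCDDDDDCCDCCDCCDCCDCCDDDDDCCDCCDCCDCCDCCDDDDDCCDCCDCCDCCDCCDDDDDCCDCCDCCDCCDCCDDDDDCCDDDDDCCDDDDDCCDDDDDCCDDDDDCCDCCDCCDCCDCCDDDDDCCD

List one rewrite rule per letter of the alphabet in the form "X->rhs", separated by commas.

A->BA, B->DCA, C->DD, D->CCD

  step 2 ⇒ step 3: DCABACCDCCDDDDDCCD ⇒ CCD·DD·BA·DCA·BA·DD·DD·CCD·DD·DD·CCD·CCD·CCD·CCD·CCD·DD·DD·CCD
    A ↦ BA
    B ↦ DCA
    C ↦ DD
    D ↦ CCD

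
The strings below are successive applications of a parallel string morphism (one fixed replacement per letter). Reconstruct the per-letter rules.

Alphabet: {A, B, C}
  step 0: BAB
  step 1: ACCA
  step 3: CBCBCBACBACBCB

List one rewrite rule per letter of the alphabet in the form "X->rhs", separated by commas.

A->CC, B->A, C->CB

  step 0 ⇒ step 1: BAB ⇒ A·CC·A
    A ↦ CC
    B ↦ A
    C ↦ CB  (constrained at step 1)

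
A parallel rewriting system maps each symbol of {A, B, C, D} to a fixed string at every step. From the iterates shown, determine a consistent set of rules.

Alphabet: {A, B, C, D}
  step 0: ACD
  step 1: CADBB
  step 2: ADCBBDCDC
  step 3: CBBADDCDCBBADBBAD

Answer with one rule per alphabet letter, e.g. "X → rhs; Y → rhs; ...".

  step 2 ⇒ step 3: ADCBBDCDC ⇒ C·BB·AD·DC·DC·BB·AD·BB·AD
    A ↦ C
    B ↦ DC
    C ↦ AD
    D ↦ BB

A->C, B->DC, C->AD, D->BB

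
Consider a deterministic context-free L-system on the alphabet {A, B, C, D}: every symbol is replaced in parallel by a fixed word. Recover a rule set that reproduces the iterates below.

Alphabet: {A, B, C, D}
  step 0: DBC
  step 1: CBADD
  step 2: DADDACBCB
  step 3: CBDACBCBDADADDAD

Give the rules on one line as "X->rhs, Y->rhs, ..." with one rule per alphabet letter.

A->DA, B->AD, C->D, D->CB

  step 2 ⇒ step 3: DADDACBCB ⇒ CB·DA·CB·CB·DA·D·AD·D·AD
    A ↦ DA
    B ↦ AD
    C ↦ D
    D ↦ CB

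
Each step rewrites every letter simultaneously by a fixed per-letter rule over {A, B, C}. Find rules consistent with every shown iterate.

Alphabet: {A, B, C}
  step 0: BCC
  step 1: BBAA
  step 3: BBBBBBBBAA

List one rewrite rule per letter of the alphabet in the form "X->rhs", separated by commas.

A->C, B->BB, C->A

  step 0 ⇒ step 1: BCC ⇒ BB·A·A
    B ↦ BB
    C ↦ A
    A ↦ C  (constrained at step 1)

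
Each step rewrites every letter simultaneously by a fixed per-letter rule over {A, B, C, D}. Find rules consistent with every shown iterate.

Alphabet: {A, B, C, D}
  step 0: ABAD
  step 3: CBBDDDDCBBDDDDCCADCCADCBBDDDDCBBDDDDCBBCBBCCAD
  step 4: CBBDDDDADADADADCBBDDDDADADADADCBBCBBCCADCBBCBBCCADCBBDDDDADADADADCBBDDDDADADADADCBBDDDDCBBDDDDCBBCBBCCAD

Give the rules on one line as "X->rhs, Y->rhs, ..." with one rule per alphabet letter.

A->CC, B->DD, C->CBB, D->AD

  step 3 ⇒ step 4: CBBDDDDCBBDDDDCCADCCADCBBDDDDCBBDDDDCBBCBBCCAD ⇒ CBB·DD·DD·AD·AD·AD·AD·CBB·DD·DD·AD·AD·AD·AD·CBB·CBB·CC·AD·CBB·CBB·CC·AD·CBB·DD·DD·AD·AD·AD·AD·CBB·DD·DD·AD·AD·AD·AD·CBB·DD·DD·CBB·DD·DD·CBB·CBB·CC·AD
    A ↦ CC
    B ↦ DD
    C ↦ CBB
    D ↦ AD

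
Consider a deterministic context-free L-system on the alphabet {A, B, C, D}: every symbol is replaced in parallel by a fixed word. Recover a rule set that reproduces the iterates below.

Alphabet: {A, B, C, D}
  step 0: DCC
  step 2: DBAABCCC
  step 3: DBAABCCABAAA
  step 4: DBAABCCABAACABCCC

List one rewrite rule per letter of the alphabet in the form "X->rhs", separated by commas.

  step 3 ⇒ step 4: DBAABCCABAAA ⇒ DBA·AB·C·C·AB·A·A·C·AB·C·C·C
    A ↦ C
    B ↦ AB
    C ↦ A
    D ↦ DBA

A->C, B->AB, C->A, D->DBA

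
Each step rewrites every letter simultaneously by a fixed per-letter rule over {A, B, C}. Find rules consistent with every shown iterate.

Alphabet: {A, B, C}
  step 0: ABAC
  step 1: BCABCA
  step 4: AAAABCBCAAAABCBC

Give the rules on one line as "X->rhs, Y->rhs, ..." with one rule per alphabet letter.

A->BC, B->A, C->A

  step 0 ⇒ step 1: ABAC ⇒ BC·A·BC·A
    A ↦ BC
    B ↦ A
    C ↦ A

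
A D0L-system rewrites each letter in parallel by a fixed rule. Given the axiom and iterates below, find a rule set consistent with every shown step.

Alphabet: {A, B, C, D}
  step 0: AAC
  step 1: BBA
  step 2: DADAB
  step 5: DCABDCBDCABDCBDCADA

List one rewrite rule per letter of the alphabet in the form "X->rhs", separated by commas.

  step 1 ⇒ step 2: BBA ⇒ DA·DA·B
    A ↦ B
    B ↦ DA
  step 0 ⇒ step 1: AAC ⇒ B·B·A
    C ↦ A
    D ↦ DC  (constrained at step 2)

A->B, B->DA, C->A, D->DC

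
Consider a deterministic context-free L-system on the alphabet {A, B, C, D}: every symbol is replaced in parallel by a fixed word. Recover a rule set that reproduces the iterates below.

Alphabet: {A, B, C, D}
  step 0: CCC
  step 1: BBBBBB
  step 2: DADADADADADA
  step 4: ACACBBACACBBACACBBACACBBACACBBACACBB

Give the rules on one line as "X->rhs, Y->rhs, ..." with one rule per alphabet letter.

  step 1 ⇒ step 2: BBBBBB ⇒ DA·DA·DA·DA·DA·DA
    B ↦ DA
    A ↦ AC  (constrained at step 2)
  step 0 ⇒ step 1: CCC ⇒ BB·BB·BB
    C ↦ BB
    D ↦ A  (constrained at step 2)

A->AC, B->DA, C->BB, D->A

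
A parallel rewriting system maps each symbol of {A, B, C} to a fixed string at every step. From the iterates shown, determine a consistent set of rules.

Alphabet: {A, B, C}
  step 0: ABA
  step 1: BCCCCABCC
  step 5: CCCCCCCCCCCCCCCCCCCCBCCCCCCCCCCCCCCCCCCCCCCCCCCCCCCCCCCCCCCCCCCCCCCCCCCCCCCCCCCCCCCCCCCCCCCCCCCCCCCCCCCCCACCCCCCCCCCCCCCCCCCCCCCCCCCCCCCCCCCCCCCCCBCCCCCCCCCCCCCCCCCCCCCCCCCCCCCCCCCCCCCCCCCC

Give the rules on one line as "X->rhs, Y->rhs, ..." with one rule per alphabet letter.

  step 0 ⇒ step 1: ABA ⇒ BCC·CCA·BCC
    A ↦ BCC
    B ↦ CCA
    C ↦ CC  (constrained at step 1)

A->BCC, B->CCA, C->CC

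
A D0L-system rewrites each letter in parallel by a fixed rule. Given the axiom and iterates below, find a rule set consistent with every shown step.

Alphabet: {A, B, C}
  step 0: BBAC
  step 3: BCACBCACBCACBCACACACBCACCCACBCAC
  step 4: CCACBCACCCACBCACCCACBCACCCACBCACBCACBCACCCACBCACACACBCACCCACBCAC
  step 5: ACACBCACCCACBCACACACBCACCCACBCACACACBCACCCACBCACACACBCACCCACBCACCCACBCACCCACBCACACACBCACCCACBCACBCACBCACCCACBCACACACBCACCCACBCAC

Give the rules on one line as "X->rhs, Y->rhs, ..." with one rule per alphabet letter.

A->BC, B->CC, C->AC

  step 4 ⇒ step 5: CCACBCACCCACBCACCCACBCACCCACBCACBCACBCACCCACBCACACACBCACCCACBCAC ⇒ AC·AC·BC·AC·CC·AC·BC·AC·AC·AC·BC·AC·CC·AC·BC·AC·AC·AC·BC·AC·CC·AC·BC·AC·AC·AC·BC·AC·CC·AC·BC·AC·CC·AC·BC·AC·CC·AC·BC·AC·AC·AC·BC·AC·CC·AC·BC·AC·BC·AC·BC·AC·CC·AC·BC·AC·AC·AC·BC·AC·CC·AC·BC·AC
    A ↦ BC
    B ↦ CC
    C ↦ AC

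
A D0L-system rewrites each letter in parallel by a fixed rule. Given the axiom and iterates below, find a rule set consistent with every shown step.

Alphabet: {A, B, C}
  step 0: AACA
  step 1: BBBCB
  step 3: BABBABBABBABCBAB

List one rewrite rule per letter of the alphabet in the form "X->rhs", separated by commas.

  step 0 ⇒ step 1: AACA ⇒ B·B·BC·B
    A ↦ B
    C ↦ BC
    B ↦ BA  (constrained at step 1)

A->B, B->BA, C->BC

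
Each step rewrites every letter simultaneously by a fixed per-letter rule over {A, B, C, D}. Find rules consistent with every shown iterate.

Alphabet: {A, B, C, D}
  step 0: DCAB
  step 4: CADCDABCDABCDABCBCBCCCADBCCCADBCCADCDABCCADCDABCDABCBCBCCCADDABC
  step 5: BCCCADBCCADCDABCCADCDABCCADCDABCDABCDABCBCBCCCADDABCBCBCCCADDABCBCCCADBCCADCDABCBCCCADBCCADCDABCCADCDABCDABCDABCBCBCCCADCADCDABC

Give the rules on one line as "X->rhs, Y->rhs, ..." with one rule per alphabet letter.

A->C, B->DA, C->BC, D->CAD

  step 4 ⇒ step 5: CADCDABCDABCDABCBCBCCCADBCCCADBCCADCDABCCADCDABCDABCBCBCCCADDABC ⇒ BC·C·CAD·BC·CAD·C·DA·BC·CAD·C·DA·BC·CAD·C·DA·BC·DA·BC·DA·BC·BC·BC·C·CAD·DA·BC·BC·BC·C·CAD·DA·BC·BC·C·CAD·BC·CAD·C·DA·BC·BC·C·CAD·BC·CAD·C·DA·BC·CAD·C·DA·BC·DA·BC·DA·BC·BC·BC·C·CAD·CAD·C·DA·BC
    A ↦ C
    B ↦ DA
    C ↦ BC
    D ↦ CAD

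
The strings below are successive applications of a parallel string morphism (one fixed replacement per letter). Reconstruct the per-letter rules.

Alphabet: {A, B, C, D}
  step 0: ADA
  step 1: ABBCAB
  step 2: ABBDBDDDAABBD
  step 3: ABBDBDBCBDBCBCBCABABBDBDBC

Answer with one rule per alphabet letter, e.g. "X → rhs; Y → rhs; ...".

A->AB, B->BD, C->DDA, D->BC

  step 2 ⇒ step 3: ABBDBDDDAABBD ⇒ AB·BD·BD·BC·BD·BC·BC·BC·AB·AB·BD·BD·BC
    A ↦ AB
    B ↦ BD
    D ↦ BC
  step 1 ⇒ step 2: ABBCAB ⇒ AB·BD·BD·DDA·AB·BD
    C ↦ DDA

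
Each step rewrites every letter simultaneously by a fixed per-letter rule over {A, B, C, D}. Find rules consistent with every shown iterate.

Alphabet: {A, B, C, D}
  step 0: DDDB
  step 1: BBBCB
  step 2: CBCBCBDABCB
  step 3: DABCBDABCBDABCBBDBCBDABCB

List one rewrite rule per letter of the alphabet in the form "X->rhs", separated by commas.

  step 2 ⇒ step 3: CBCBCBDABCB ⇒ DAB·CB·DAB·CB·DAB·CB·B·DB·CB·DAB·CB
    A ↦ DB
    B ↦ CB
    C ↦ DAB
    D ↦ B

A->DB, B->CB, C->DAB, D->B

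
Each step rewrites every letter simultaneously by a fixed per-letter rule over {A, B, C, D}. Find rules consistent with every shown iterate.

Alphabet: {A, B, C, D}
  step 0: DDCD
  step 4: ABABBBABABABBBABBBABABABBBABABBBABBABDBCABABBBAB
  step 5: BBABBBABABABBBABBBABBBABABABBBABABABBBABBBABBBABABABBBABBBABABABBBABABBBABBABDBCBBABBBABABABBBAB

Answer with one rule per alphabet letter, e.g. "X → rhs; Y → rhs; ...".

A->BB, B->AB, C->DBC, D->B

  step 4 ⇒ step 5: ABABBBABABABBBABBBABABABBBABABBBABBABDBCABABBBAB ⇒ BB·AB·BB·AB·AB·AB·BB·AB·BB·AB·BB·AB·AB·AB·BB·AB·AB·AB·BB·AB·BB·AB·BB·AB·AB·AB·BB·AB·BB·AB·AB·AB·BB·AB·AB·BB·AB·B·AB·DBC·BB·AB·BB·AB·AB·AB·BB·AB
    A ↦ BB
    B ↦ AB
    C ↦ DBC
    D ↦ B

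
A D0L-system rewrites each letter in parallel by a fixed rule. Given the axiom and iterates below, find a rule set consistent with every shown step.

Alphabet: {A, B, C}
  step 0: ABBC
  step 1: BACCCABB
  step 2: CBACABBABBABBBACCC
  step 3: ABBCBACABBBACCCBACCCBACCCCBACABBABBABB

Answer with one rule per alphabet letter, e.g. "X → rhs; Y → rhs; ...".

  step 2 ⇒ step 3: CBACABBABBABBBACCC ⇒ ABB·C·BAC·ABB·BAC·C·C·BAC·C·C·BAC·C·C·C·BAC·ABB·ABB·ABB
    A ↦ BAC
    B ↦ C
    C ↦ ABB

A->BAC, B->C, C->ABB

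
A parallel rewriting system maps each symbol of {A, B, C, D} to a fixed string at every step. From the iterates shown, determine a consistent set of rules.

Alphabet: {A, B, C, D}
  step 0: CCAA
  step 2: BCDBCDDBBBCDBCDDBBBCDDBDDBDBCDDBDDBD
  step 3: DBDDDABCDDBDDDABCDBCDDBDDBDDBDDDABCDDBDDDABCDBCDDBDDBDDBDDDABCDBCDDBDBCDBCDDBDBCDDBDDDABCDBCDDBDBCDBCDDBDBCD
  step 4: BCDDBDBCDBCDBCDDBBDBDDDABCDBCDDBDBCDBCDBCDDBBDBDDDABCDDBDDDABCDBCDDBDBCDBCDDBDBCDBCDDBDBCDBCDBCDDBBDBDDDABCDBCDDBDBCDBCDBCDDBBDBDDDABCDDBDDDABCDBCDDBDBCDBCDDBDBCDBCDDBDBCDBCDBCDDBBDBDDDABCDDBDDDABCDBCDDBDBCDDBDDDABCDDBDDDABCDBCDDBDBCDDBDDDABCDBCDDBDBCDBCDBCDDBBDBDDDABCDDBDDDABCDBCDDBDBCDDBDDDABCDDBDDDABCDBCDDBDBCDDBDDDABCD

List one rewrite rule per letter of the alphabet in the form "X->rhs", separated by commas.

  step 3 ⇒ step 4: DBDDDABCDDBDDDABCDBCDDBDDBDDBDDDABCDDBDDDABCDBCDDBDDBDDBDDDABCDBCDDBDBCDBCDDBDBCDDBDDDABCDBCDDBDBCDBCDDBDBCD ⇒ BCD·DBD·BCD·BCD·BCD·DBB·DBD·DDA·BCD·BCD·DBD·BCD·BCD·BCD·DBB·DBD·DDA·BCD·DBD·DDA·BCD·BCD·DBD·BCD·BCD·DBD·BCD·BCD·DBD·BCD·BCD·BCD·DBB·DBD·DDA·BCD·BCD·DBD·BCD·BCD·BCD·DBB·DBD·DDA·BCD·DBD·DDA·BCD·BCD·DBD·BCD·BCD·DBD·BCD·BCD·DBD·BCD·BCD·BCD·DBB·DBD·DDA·BCD·DBD·DDA·BCD·BCD·DBD·BCD·DBD·DDA·BCD·DBD·DDA·BCD·BCD·DBD·BCD·DBD·DDA·BCD·BCD·DBD·BCD·BCD·BCD·DBB·DBD·DDA·BCD·DBD·DDA·BCD·BCD·DBD·BCD·DBD·DDA·BCD·DBD·DDA·BCD·BCD·DBD·BCD·DBD·DDA·BCD
    A ↦ DBB
    B ↦ DBD
    C ↦ DDA
    D ↦ BCD

A->DBB, B->DBD, C->DDA, D->BCD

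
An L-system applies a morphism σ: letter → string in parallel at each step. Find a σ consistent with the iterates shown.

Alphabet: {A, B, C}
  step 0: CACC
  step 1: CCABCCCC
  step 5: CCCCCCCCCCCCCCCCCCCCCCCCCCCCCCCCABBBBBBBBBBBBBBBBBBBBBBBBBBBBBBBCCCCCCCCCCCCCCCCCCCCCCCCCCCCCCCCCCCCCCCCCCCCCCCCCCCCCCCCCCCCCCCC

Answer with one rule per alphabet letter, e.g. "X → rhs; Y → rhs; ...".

  step 0 ⇒ step 1: CACC ⇒ CC·AB·CC·CC
    A ↦ AB
    C ↦ CC
    B ↦ BB  (constrained at step 1)

A->AB, B->BB, C->CC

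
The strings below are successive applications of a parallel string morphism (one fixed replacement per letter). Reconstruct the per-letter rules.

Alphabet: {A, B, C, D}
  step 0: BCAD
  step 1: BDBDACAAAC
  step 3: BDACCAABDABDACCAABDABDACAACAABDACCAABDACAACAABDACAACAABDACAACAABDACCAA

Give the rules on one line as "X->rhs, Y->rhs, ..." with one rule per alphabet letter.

A->CAA, B->BD, C->BDA, D->AC

  step 0 ⇒ step 1: BCAD ⇒ BD·BDA·CAA·AC
    A ↦ CAA
    B ↦ BD
    C ↦ BDA
    D ↦ AC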